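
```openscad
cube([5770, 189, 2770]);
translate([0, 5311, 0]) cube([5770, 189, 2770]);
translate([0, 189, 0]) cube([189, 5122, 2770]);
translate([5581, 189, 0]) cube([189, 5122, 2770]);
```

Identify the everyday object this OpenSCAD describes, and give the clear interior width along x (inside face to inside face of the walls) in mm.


A house (or room) frame. The interior width is 5392 mm.

Four 2770 mm walls enclosing a rectangle with no floor or roof — a room or house frame. Outside width is 5770 mm and wall thickness is 189 mm, so the interior width is 5770 − 2 × 189 = 5392 mm.


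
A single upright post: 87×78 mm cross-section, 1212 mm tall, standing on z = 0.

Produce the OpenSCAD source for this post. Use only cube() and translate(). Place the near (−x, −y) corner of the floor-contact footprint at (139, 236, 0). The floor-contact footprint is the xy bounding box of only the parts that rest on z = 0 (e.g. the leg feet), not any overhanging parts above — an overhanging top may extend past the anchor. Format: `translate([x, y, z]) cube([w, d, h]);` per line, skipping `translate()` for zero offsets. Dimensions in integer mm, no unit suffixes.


translate([139, 236, 0]) cube([87, 78, 1212]);


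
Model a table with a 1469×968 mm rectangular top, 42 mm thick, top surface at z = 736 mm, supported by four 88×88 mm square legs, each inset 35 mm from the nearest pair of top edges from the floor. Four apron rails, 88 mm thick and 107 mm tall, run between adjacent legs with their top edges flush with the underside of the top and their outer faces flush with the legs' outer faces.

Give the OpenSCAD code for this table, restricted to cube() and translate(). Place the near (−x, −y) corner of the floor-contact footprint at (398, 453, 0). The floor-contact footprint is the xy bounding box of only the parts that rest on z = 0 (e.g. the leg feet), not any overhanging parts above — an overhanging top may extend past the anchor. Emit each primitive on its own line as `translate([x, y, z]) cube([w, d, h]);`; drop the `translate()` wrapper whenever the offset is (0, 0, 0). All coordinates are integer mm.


// leg_h = 736 - 42 = 694
// apron z = 694 - 107 = 587
translate([363, 418, 694]) cube([1469, 968, 42]);
translate([398, 453, 0]) cube([88, 88, 694]);
translate([1709, 453, 0]) cube([88, 88, 694]);
translate([398, 1263, 0]) cube([88, 88, 694]);
translate([1709, 1263, 0]) cube([88, 88, 694]);
translate([486, 453, 587]) cube([1223, 88, 107]);
translate([486, 1263, 587]) cube([1223, 88, 107]);
translate([398, 541, 587]) cube([88, 722, 107]);
translate([1709, 541, 587]) cube([88, 722, 107]);


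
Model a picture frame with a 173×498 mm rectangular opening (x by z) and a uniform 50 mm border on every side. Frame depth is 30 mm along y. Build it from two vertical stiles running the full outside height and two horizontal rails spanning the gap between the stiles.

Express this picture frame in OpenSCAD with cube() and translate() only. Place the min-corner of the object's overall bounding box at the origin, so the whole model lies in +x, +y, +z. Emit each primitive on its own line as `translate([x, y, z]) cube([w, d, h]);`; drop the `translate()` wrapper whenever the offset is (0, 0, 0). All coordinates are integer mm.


cube([50, 30, 598]);
translate([223, 0, 0]) cube([50, 30, 598]);
translate([50, 0, 0]) cube([173, 30, 50]);
translate([50, 0, 548]) cube([173, 30, 50]);


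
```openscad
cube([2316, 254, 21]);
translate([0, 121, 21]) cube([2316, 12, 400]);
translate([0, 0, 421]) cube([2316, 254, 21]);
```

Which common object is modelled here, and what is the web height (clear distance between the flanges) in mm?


An I-beam. The web height is 400 mm.

Two wide flanges with a thin centred web — an I-beam. Overall 442 mm minus two 21 mm flanges gives a web of 442 − 2·21 = 400 mm.


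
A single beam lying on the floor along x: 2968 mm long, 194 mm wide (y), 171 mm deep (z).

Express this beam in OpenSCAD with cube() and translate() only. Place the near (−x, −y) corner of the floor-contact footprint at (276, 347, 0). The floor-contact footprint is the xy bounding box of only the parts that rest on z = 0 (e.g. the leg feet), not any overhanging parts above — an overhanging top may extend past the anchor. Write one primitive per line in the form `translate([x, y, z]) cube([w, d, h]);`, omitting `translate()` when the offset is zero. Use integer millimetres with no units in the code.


translate([276, 347, 0]) cube([2968, 194, 171]);


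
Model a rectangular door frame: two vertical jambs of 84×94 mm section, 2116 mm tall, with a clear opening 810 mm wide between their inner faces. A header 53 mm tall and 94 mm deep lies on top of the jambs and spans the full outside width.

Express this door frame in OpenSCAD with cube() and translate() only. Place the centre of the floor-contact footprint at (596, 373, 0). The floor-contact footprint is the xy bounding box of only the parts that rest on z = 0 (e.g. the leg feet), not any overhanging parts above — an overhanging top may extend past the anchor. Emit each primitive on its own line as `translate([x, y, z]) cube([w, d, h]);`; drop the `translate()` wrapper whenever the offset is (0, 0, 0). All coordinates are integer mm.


translate([107, 326, 0]) cube([84, 94, 2116]);
translate([1001, 326, 0]) cube([84, 94, 2116]);
translate([107, 326, 2116]) cube([978, 94, 53]);


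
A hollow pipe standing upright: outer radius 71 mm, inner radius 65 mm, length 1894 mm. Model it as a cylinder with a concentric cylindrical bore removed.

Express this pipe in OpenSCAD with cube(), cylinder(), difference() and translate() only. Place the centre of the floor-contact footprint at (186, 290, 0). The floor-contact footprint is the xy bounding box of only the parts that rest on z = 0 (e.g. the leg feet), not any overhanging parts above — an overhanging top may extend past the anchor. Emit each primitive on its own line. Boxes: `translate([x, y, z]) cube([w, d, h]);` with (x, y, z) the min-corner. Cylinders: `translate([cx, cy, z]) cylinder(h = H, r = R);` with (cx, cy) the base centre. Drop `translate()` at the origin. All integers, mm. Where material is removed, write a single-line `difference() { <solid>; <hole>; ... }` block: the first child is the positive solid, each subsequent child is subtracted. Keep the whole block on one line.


difference() { translate([186, 290, 0]) cylinder(h = 1894, r = 71); translate([186, 290, 0]) cylinder(h = 1894, r = 65); }


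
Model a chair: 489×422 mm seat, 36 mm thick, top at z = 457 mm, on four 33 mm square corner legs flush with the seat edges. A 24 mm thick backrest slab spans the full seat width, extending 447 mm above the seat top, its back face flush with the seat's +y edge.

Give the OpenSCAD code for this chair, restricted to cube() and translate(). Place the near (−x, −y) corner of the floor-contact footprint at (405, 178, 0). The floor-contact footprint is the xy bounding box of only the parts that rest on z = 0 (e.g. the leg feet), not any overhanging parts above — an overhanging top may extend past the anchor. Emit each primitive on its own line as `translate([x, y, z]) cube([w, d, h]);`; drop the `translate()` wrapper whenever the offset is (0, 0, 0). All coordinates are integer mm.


// leg_h = 457 - 36 = 421
translate([405, 178, 421]) cube([489, 422, 36]);
translate([405, 178, 0]) cube([33, 33, 421]);
translate([861, 178, 0]) cube([33, 33, 421]);
translate([405, 567, 0]) cube([33, 33, 421]);
translate([861, 567, 0]) cube([33, 33, 421]);
translate([405, 576, 457]) cube([489, 24, 447]);


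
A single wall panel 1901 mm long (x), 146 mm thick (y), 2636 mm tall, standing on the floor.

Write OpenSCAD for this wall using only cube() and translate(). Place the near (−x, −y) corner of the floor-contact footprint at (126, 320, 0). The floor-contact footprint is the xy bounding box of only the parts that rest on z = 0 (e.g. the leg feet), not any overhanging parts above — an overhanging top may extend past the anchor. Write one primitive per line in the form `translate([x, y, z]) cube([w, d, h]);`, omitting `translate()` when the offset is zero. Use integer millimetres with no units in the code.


translate([126, 320, 0]) cube([1901, 146, 2636]);


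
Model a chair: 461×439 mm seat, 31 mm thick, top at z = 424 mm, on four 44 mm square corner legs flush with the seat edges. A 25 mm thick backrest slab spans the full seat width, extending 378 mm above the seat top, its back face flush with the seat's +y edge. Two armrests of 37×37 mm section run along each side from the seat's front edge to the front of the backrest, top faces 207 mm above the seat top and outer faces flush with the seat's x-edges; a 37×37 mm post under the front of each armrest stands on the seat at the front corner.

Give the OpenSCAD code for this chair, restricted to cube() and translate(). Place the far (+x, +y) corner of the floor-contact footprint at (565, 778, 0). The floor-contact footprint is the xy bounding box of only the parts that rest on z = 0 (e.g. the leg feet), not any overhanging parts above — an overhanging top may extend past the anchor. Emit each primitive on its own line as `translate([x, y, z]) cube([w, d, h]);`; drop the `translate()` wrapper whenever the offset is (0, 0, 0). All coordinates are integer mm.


// leg_h = 424 - 31 = 393
// arm post h = 207 - 37 = 170
translate([104, 339, 393]) cube([461, 439, 31]);
translate([104, 339, 0]) cube([44, 44, 393]);
translate([521, 339, 0]) cube([44, 44, 393]);
translate([104, 734, 0]) cube([44, 44, 393]);
translate([521, 734, 0]) cube([44, 44, 393]);
translate([104, 753, 424]) cube([461, 25, 378]);
translate([104, 339, 594]) cube([37, 414, 37]);
translate([528, 339, 594]) cube([37, 414, 37]);
translate([104, 339, 424]) cube([37, 37, 170]);
translate([528, 339, 424]) cube([37, 37, 170]);


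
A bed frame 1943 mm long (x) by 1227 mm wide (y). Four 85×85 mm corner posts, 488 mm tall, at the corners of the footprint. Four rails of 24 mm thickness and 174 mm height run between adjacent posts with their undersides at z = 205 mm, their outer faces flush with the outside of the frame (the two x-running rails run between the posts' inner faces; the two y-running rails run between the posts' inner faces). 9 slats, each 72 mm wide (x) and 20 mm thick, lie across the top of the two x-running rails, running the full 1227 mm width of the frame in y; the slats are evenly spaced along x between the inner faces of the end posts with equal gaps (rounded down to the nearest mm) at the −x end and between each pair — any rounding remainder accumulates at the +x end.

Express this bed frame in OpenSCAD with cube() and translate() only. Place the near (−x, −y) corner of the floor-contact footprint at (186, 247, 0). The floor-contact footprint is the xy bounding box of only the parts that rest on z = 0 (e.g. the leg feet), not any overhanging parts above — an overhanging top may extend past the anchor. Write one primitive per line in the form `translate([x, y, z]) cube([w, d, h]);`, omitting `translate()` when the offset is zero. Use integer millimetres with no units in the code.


translate([186, 247, 0]) cube([85, 85, 488]);
translate([186, 1389, 0]) cube([85, 85, 488]);
translate([2044, 247, 0]) cube([85, 85, 488]);
translate([2044, 1389, 0]) cube([85, 85, 488]);
translate([271, 247, 205]) cube([1773, 24, 174]);
translate([271, 1450, 205]) cube([1773, 24, 174]);
translate([186, 332, 205]) cube([24, 1057, 174]);
translate([2105, 332, 205]) cube([24, 1057, 174]);
translate([383, 247, 379]) cube([72, 1227, 20]);
translate([567, 247, 379]) cube([72, 1227, 20]);
translate([751, 247, 379]) cube([72, 1227, 20]);
translate([935, 247, 379]) cube([72, 1227, 20]);
translate([1119, 247, 379]) cube([72, 1227, 20]);
translate([1303, 247, 379]) cube([72, 1227, 20]);
translate([1487, 247, 379]) cube([72, 1227, 20]);
translate([1671, 247, 379]) cube([72, 1227, 20]);
translate([1855, 247, 379]) cube([72, 1227, 20]);


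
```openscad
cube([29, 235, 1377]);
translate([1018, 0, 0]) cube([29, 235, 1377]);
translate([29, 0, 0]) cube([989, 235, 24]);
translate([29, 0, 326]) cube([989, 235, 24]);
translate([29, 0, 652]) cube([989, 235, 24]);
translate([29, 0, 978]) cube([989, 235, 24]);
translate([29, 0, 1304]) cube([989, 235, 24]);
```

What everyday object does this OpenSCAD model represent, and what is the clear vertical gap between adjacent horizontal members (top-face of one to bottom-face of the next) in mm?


A bookshelf. The clear shelf gap is 302 mm.

Two tall side panels with 5 horizontal boards between them — a bookshelf. The first two shelf undersides are at z = 0 and z = 326; with shelf thickness 24, the clear gap is 326 − 0 − 24 = 302 mm.


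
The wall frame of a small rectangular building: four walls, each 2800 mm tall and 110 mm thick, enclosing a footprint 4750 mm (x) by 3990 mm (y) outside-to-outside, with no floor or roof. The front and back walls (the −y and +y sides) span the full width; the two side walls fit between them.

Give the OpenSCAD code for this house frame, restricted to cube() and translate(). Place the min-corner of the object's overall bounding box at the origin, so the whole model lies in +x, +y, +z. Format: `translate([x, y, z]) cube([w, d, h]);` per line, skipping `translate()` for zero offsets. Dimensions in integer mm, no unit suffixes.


cube([4750, 110, 2800]);
translate([0, 3880, 0]) cube([4750, 110, 2800]);
translate([0, 110, 0]) cube([110, 3770, 2800]);
translate([4640, 110, 0]) cube([110, 3770, 2800]);


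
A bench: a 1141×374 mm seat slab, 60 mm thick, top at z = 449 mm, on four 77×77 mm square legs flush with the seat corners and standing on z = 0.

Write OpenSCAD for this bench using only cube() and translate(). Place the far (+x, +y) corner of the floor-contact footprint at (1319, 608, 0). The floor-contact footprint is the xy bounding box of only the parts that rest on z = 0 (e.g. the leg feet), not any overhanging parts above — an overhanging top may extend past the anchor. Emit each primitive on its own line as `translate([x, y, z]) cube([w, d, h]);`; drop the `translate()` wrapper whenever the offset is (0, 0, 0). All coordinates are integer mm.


// leg_h = 449 − 60 = 389
translate([178, 234, 389]) cube([1141, 374, 60]);
translate([178, 234, 0]) cube([77, 77, 389]);
translate([178, 531, 0]) cube([77, 77, 389]);
translate([1242, 234, 0]) cube([77, 77, 389]);
translate([1242, 531, 0]) cube([77, 77, 389]);


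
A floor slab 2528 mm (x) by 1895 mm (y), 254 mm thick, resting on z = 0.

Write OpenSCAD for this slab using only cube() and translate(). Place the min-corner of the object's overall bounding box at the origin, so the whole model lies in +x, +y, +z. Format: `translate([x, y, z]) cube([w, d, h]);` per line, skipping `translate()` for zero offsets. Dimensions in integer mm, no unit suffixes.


cube([2528, 1895, 254]);


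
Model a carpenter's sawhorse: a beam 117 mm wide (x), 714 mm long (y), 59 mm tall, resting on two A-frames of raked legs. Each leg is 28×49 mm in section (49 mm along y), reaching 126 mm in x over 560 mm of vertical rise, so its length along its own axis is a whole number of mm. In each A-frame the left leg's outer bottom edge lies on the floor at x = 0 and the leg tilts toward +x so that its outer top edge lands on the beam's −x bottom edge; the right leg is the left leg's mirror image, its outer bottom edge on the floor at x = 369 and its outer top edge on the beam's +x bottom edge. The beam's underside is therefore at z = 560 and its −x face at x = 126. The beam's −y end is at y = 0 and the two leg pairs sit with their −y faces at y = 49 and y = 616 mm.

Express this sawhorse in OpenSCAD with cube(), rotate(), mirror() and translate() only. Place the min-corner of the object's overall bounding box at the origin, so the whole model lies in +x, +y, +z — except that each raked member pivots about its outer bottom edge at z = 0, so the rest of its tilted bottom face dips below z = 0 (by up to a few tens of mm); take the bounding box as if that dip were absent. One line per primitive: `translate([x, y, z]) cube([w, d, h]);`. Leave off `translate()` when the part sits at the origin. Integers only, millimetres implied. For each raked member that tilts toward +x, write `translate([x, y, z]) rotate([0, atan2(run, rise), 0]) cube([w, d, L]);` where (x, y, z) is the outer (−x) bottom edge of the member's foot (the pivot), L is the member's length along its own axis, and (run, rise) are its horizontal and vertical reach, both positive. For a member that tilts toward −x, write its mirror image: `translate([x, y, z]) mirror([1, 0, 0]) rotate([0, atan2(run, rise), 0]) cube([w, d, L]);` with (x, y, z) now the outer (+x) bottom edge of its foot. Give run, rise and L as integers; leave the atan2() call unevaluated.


translate([126, 0, 560]) cube([117, 714, 59]);
translate([0, 49, 0]) rotate([0, atan2(126, 560), 0]) cube([28, 49, 574]);
translate([369, 49, 0]) mirror([1, 0, 0]) rotate([0, atan2(126, 560), 0]) cube([28, 49, 574]);
translate([0, 616, 0]) rotate([0, atan2(126, 560), 0]) cube([28, 49, 574]);
translate([369, 616, 0]) mirror([1, 0, 0]) rotate([0, atan2(126, 560), 0]) cube([28, 49, 574]);


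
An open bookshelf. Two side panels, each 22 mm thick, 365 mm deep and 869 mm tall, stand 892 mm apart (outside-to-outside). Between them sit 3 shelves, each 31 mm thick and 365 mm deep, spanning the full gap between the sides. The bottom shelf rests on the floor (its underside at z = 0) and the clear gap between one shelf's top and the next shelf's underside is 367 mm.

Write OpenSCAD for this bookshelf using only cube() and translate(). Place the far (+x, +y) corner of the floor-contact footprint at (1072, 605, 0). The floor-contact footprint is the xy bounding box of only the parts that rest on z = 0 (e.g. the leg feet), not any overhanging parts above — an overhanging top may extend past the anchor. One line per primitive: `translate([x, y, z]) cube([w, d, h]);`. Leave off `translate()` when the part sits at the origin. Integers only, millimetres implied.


translate([180, 240, 0]) cube([22, 365, 869]);
translate([1050, 240, 0]) cube([22, 365, 869]);
translate([202, 240, 0]) cube([848, 365, 31]);
translate([202, 240, 398]) cube([848, 365, 31]);
translate([202, 240, 796]) cube([848, 365, 31]);


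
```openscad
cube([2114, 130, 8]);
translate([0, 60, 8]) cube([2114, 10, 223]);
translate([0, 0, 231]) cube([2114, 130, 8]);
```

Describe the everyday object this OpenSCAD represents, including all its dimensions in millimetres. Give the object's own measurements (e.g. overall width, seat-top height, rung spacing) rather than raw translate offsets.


An I-beam lying along x, 2114 mm long. Overall section height 239 mm. Two flanges 130 mm wide (y) and 8 mm thick, one on the floor and one at the top; a web 10 mm thick runs between them, centred on the flange width.


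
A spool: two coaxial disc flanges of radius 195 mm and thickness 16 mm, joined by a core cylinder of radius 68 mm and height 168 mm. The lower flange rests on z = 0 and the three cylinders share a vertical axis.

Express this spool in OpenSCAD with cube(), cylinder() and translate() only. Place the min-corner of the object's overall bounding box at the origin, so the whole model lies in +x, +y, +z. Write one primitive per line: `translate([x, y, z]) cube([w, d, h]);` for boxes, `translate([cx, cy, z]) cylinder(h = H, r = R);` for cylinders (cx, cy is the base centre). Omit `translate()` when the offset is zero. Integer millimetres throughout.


translate([195, 195, 0]) cylinder(h = 16, r = 195);
translate([195, 195, 16]) cylinder(h = 168, r = 68);
translate([195, 195, 184]) cylinder(h = 16, r = 195);


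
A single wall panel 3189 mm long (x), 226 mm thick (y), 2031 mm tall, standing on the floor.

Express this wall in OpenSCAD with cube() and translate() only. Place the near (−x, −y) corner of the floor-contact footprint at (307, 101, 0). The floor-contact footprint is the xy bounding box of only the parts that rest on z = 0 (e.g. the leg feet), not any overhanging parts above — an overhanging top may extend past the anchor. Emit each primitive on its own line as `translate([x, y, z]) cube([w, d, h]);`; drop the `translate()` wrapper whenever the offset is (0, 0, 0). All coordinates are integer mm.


translate([307, 101, 0]) cube([3189, 226, 2031]);


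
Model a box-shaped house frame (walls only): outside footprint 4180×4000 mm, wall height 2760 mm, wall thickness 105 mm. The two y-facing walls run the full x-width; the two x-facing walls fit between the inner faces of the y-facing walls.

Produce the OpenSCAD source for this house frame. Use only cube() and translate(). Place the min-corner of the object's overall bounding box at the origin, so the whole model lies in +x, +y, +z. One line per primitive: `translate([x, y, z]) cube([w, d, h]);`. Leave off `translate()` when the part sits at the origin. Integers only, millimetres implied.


cube([4180, 105, 2760]);
translate([0, 3895, 0]) cube([4180, 105, 2760]);
translate([0, 105, 0]) cube([105, 3790, 2760]);
translate([4075, 105, 0]) cube([105, 3790, 2760]);


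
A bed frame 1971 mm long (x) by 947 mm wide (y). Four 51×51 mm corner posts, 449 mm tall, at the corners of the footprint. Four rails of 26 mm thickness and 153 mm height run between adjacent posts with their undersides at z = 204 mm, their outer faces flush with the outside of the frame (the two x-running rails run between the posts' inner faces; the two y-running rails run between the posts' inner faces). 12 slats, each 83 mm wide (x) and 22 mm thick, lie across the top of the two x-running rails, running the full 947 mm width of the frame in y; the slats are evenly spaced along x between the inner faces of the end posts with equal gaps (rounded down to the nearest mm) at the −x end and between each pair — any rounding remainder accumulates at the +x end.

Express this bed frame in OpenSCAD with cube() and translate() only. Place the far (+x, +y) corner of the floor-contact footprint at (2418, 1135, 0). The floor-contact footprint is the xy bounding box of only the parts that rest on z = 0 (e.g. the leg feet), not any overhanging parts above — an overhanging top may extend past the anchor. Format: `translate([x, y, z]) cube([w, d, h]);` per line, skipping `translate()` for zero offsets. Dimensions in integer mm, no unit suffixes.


translate([447, 188, 0]) cube([51, 51, 449]);
translate([447, 1084, 0]) cube([51, 51, 449]);
translate([2367, 188, 0]) cube([51, 51, 449]);
translate([2367, 1084, 0]) cube([51, 51, 449]);
translate([498, 188, 204]) cube([1869, 26, 153]);
translate([498, 1109, 204]) cube([1869, 26, 153]);
translate([447, 239, 204]) cube([26, 845, 153]);
translate([2392, 239, 204]) cube([26, 845, 153]);
translate([565, 188, 357]) cube([83, 947, 22]);
translate([715, 188, 357]) cube([83, 947, 22]);
translate([865, 188, 357]) cube([83, 947, 22]);
translate([1015, 188, 357]) cube([83, 947, 22]);
translate([1165, 188, 357]) cube([83, 947, 22]);
translate([1315, 188, 357]) cube([83, 947, 22]);
translate([1465, 188, 357]) cube([83, 947, 22]);
translate([1615, 188, 357]) cube([83, 947, 22]);
translate([1765, 188, 357]) cube([83, 947, 22]);
translate([1915, 188, 357]) cube([83, 947, 22]);
translate([2065, 188, 357]) cube([83, 947, 22]);
translate([2215, 188, 357]) cube([83, 947, 22]);


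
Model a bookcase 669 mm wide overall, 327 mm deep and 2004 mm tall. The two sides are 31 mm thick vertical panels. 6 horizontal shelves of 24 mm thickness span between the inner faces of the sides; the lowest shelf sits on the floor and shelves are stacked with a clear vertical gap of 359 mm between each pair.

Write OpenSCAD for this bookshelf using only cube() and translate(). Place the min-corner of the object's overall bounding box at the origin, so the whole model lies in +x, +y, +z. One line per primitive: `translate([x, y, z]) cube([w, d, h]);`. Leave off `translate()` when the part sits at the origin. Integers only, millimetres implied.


cube([31, 327, 2004]);
translate([638, 0, 0]) cube([31, 327, 2004]);
translate([31, 0, 0]) cube([607, 327, 24]);
translate([31, 0, 383]) cube([607, 327, 24]);
translate([31, 0, 766]) cube([607, 327, 24]);
translate([31, 0, 1149]) cube([607, 327, 24]);
translate([31, 0, 1532]) cube([607, 327, 24]);
translate([31, 0, 1915]) cube([607, 327, 24]);


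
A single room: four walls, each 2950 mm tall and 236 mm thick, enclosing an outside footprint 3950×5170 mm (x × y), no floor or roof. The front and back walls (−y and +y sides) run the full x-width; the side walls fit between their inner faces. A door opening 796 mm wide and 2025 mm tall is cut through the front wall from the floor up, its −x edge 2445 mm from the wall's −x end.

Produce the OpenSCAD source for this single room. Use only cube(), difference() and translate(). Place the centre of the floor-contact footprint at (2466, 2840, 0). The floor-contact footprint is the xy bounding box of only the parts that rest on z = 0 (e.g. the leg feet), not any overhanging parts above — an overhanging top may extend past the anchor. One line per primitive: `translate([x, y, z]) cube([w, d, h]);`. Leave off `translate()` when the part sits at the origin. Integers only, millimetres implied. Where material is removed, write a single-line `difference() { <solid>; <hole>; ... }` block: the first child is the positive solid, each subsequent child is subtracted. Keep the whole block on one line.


difference() { translate([491, 255, 0]) cube([3950, 236, 2950]); translate([2936, 255, 0]) cube([796, 236, 2025]); }
translate([491, 5189, 0]) cube([3950, 236, 2950]);
translate([491, 491, 0]) cube([236, 4698, 2950]);
translate([4205, 491, 0]) cube([236, 4698, 2950]);


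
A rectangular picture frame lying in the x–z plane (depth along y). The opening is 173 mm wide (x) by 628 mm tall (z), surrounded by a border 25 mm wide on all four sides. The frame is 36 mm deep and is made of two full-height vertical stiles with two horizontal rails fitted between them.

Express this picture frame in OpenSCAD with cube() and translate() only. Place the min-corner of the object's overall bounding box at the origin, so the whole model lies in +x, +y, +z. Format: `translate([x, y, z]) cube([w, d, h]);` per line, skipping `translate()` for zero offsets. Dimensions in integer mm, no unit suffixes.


cube([25, 36, 678]);
translate([198, 0, 0]) cube([25, 36, 678]);
translate([25, 0, 0]) cube([173, 36, 25]);
translate([25, 0, 653]) cube([173, 36, 25]);


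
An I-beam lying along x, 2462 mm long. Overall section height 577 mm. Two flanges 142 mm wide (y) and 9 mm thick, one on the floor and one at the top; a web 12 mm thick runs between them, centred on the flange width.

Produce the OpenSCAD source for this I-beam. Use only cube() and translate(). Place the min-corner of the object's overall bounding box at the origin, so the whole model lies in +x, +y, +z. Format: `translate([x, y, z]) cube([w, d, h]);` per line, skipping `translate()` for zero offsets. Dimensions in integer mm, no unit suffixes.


cube([2462, 142, 9]);
translate([0, 65, 9]) cube([2462, 12, 559]);
translate([0, 0, 568]) cube([2462, 142, 9]);


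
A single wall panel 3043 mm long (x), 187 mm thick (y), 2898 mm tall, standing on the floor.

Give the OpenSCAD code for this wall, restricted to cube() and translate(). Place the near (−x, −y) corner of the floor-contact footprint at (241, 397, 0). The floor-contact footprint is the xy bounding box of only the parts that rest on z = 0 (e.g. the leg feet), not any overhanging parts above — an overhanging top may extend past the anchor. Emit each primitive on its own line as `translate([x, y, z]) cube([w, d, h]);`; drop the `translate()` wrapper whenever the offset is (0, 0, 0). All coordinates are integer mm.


translate([241, 397, 0]) cube([3043, 187, 2898]);


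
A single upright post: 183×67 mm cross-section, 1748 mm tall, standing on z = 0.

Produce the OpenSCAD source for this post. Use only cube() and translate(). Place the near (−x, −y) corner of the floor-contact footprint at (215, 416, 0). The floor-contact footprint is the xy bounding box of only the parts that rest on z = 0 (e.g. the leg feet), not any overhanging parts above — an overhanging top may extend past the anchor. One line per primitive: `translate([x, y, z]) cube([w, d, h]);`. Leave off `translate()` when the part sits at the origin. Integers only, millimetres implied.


translate([215, 416, 0]) cube([183, 67, 1748]);


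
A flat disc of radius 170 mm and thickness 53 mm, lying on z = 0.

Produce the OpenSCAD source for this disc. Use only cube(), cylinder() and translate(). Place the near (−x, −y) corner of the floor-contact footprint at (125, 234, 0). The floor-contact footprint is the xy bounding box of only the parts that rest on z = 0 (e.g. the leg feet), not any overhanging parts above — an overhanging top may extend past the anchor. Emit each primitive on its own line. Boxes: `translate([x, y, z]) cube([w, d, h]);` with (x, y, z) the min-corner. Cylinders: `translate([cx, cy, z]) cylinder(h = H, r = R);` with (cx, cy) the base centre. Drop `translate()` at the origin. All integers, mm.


translate([295, 404, 0]) cylinder(h = 53, r = 170);


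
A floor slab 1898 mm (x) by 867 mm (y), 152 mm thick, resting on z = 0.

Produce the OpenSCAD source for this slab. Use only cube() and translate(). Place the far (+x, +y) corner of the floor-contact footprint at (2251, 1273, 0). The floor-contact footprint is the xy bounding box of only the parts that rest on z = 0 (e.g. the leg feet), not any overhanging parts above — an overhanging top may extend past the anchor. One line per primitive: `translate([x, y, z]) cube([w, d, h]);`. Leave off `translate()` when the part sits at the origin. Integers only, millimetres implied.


translate([353, 406, 0]) cube([1898, 867, 152]);


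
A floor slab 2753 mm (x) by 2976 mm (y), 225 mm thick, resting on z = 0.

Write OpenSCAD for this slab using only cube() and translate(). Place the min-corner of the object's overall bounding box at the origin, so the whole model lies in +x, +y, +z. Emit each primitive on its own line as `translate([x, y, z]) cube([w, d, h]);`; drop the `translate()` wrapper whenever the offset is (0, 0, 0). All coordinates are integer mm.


cube([2753, 2976, 225]);


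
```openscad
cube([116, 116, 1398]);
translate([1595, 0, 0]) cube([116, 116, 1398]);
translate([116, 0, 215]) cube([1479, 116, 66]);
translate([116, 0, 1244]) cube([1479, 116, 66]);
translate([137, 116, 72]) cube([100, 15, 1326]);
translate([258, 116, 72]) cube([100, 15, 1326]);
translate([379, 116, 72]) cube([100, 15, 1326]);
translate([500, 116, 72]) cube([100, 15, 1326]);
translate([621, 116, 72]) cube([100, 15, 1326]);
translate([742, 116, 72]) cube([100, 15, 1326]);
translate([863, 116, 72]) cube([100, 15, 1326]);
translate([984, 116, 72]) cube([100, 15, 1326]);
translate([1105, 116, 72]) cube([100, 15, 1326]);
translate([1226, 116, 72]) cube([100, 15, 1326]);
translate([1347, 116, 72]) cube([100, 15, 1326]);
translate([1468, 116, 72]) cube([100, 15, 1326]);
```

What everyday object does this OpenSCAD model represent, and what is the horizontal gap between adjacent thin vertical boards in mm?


A fence section. The picket gap is 21 mm.

Two posts, two rails, 12 pickets — a fence section. Span 1479 mm holds 12 pickets of 100 mm with 13 equal gaps: ⌊(1479 − 12·100) / 13⌋ = 21 mm.


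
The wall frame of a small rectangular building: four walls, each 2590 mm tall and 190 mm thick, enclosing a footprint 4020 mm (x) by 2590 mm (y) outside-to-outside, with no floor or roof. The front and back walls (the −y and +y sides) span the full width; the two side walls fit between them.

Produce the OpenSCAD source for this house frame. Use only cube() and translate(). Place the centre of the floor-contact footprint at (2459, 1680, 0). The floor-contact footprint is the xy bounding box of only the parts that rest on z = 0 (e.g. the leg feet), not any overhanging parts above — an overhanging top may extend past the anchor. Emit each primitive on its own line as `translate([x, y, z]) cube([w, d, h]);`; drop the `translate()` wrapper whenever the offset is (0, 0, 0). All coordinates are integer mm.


translate([449, 385, 0]) cube([4020, 190, 2590]);
translate([449, 2785, 0]) cube([4020, 190, 2590]);
translate([449, 575, 0]) cube([190, 2210, 2590]);
translate([4279, 575, 0]) cube([190, 2210, 2590]);


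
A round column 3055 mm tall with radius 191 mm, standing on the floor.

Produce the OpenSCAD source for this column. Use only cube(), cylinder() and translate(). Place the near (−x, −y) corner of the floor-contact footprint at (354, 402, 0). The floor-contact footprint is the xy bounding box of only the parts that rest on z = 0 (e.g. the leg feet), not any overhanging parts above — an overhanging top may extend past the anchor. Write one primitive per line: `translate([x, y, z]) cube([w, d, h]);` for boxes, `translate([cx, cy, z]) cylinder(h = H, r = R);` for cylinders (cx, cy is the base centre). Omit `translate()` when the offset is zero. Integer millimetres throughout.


translate([545, 593, 0]) cylinder(h = 3055, r = 191);


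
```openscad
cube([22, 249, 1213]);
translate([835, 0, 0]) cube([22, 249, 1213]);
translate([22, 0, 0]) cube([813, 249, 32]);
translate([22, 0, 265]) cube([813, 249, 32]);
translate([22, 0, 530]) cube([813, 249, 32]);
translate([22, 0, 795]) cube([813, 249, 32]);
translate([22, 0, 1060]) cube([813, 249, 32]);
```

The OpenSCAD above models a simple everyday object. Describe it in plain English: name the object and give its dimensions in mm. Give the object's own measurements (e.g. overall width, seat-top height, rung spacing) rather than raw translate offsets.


An open bookshelf. Two side panels, each 22 mm thick, 249 mm deep and 1213 mm tall, stand 857 mm apart (outside-to-outside). Between them sit 5 shelves, each 32 mm thick and 249 mm deep, spanning the full gap between the sides. The bottom shelf rests on the floor (its underside at z = 0) and the clear gap between one shelf's top and the next shelf's underside is 233 mm.


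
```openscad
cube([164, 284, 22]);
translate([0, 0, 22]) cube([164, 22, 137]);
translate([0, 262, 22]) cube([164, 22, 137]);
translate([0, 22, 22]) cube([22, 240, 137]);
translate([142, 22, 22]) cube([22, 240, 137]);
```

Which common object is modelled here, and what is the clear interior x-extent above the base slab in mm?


An open box. The internal width is 120 mm.

A 164×284 base slab with four walls standing on it — an open box. The base is 164 mm wide and the walls are 22 mm thick, so the internal width is 164 − 2 × 22 = 120 mm.


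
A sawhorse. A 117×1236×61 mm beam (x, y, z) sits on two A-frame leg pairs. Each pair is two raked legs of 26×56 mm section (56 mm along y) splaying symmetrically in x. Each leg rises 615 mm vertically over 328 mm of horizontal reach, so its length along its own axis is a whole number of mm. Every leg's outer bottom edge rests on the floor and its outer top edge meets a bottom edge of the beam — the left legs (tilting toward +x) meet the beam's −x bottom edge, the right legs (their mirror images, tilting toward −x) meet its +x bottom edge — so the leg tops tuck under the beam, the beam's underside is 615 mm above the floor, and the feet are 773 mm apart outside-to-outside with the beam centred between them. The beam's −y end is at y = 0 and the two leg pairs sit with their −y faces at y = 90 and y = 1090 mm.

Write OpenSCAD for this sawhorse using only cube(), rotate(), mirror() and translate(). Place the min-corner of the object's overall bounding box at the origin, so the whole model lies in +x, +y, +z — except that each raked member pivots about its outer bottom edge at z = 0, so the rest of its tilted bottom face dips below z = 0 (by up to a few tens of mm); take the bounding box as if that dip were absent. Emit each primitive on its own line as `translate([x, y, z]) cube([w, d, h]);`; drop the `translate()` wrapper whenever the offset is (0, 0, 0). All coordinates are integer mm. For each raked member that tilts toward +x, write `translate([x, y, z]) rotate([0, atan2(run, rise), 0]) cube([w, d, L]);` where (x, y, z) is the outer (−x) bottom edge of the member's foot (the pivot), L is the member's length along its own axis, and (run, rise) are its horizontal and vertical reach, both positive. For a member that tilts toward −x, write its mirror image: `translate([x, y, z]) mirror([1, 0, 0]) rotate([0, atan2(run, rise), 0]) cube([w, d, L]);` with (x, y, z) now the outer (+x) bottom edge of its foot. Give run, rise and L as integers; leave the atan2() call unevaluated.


translate([328, 0, 615]) cube([117, 1236, 61]);
translate([0, 90, 0]) rotate([0, atan2(328, 615), 0]) cube([26, 56, 697]);
translate([773, 90, 0]) mirror([1, 0, 0]) rotate([0, atan2(328, 615), 0]) cube([26, 56, 697]);
translate([0, 1090, 0]) rotate([0, atan2(328, 615), 0]) cube([26, 56, 697]);
translate([773, 1090, 0]) mirror([1, 0, 0]) rotate([0, atan2(328, 615), 0]) cube([26, 56, 697]);


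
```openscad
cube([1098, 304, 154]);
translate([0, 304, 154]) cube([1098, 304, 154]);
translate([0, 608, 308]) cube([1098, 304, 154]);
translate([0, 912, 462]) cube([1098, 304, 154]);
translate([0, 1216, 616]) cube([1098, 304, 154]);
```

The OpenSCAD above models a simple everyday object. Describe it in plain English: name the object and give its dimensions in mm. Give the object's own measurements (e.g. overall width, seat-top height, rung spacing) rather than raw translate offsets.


A straight staircase of 5 solid steps. Each step is 1098 mm wide (x), 304 mm deep (y, the going) and 154 mm tall (the rise). The first step rests on the floor; each subsequent step sits one going further in +y and one rise higher in +z, directly behind and above the previous step with no overlap.


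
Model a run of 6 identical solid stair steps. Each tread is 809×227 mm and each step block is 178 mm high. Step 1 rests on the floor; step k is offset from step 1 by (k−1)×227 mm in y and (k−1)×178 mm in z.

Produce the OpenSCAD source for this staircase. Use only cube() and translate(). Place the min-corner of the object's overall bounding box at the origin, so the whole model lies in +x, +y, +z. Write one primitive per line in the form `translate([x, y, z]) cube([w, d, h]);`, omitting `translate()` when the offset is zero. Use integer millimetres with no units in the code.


cube([809, 227, 178]);
translate([0, 227, 178]) cube([809, 227, 178]);
translate([0, 454, 356]) cube([809, 227, 178]);
translate([0, 681, 534]) cube([809, 227, 178]);
translate([0, 908, 712]) cube([809, 227, 178]);
translate([0, 1135, 890]) cube([809, 227, 178]);


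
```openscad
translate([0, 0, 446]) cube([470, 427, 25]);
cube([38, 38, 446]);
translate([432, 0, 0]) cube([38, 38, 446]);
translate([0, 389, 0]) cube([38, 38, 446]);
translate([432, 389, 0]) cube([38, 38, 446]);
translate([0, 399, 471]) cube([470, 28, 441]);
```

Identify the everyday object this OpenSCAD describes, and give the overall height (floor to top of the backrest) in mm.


A chair. The overall height is 912 mm.

A slab on four corner posts with a tall panel at the back — a chair. The seat slab sits at z = 446 with thickness 25, and the 441 mm backrest starts at the seat top, so the overall height is 446 + 25 + 441 = 912 mm.


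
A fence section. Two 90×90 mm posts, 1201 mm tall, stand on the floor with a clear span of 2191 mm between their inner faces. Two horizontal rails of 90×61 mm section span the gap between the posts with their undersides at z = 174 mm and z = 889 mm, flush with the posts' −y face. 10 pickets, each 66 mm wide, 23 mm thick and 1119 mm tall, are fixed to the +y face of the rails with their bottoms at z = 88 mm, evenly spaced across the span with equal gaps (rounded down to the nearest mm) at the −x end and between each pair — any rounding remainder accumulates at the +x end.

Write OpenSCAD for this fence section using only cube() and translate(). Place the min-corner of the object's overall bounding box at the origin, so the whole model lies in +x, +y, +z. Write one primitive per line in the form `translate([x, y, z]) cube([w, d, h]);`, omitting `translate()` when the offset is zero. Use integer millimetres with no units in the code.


cube([90, 90, 1201]);
translate([2281, 0, 0]) cube([90, 90, 1201]);
translate([90, 0, 174]) cube([2191, 90, 61]);
translate([90, 0, 889]) cube([2191, 90, 61]);
translate([229, 90, 88]) cube([66, 23, 1119]);
translate([434, 90, 88]) cube([66, 23, 1119]);
translate([639, 90, 88]) cube([66, 23, 1119]);
translate([844, 90, 88]) cube([66, 23, 1119]);
translate([1049, 90, 88]) cube([66, 23, 1119]);
translate([1254, 90, 88]) cube([66, 23, 1119]);
translate([1459, 90, 88]) cube([66, 23, 1119]);
translate([1664, 90, 88]) cube([66, 23, 1119]);
translate([1869, 90, 88]) cube([66, 23, 1119]);
translate([2074, 90, 88]) cube([66, 23, 1119]);
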